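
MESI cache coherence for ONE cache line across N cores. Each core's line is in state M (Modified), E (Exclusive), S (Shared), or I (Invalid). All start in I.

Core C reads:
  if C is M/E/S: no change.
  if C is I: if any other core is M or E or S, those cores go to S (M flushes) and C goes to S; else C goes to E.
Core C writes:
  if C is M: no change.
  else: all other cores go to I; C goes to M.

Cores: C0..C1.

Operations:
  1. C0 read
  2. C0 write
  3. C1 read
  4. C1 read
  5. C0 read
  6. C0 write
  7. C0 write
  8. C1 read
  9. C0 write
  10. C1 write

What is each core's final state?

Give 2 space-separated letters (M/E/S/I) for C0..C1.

Answer: I M

Derivation:
Op 1: C0 read [C0 read from I: no other sharers -> C0=E (exclusive)] -> [E,I]
Op 2: C0 write [C0 write: invalidate none -> C0=M] -> [M,I]
Op 3: C1 read [C1 read from I: others=['C0=M'] -> C1=S, others downsized to S] -> [S,S]
Op 4: C1 read [C1 read: already in S, no change] -> [S,S]
Op 5: C0 read [C0 read: already in S, no change] -> [S,S]
Op 6: C0 write [C0 write: invalidate ['C1=S'] -> C0=M] -> [M,I]
Op 7: C0 write [C0 write: already M (modified), no change] -> [M,I]
Op 8: C1 read [C1 read from I: others=['C0=M'] -> C1=S, others downsized to S] -> [S,S]
Op 9: C0 write [C0 write: invalidate ['C1=S'] -> C0=M] -> [M,I]
Op 10: C1 write [C1 write: invalidate ['C0=M'] -> C1=M] -> [I,M]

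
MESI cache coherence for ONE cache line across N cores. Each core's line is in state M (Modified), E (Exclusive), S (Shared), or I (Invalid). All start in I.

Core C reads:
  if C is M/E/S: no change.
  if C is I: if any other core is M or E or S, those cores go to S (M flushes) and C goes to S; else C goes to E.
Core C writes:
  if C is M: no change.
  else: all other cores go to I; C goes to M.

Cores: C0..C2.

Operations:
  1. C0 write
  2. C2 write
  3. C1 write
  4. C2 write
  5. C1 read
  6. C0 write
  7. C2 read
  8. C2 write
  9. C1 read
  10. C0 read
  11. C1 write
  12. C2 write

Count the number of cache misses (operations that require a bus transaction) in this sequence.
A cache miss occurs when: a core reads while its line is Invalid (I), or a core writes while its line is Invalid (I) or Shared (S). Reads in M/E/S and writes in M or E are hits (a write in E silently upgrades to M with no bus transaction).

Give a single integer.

Answer: 12

Derivation:
Op 1: C0 write [C0 write: invalidate none -> C0=M] -> [M,I,I] [MISS #1: write from I]
Op 2: C2 write [C2 write: invalidate ['C0=M'] -> C2=M] -> [I,I,M] [MISS #2: write from I]
Op 3: C1 write [C1 write: invalidate ['C2=M'] -> C1=M] -> [I,M,I] [MISS #3: write from I]
Op 4: C2 write [C2 write: invalidate ['C1=M'] -> C2=M] -> [I,I,M] [MISS #4: write from I]
Op 5: C1 read [C1 read from I: others=['C2=M'] -> C1=S, others downsized to S] -> [I,S,S] [MISS #5: read from I]
Op 6: C0 write [C0 write: invalidate ['C1=S', 'C2=S'] -> C0=M] -> [M,I,I] [MISS #6: write from I]
Op 7: C2 read [C2 read from I: others=['C0=M'] -> C2=S, others downsized to S] -> [S,I,S] [MISS #7: read from I]
Op 8: C2 write [C2 write: invalidate ['C0=S'] -> C2=M] -> [I,I,M] [MISS #8: write from S]
Op 9: C1 read [C1 read from I: others=['C2=M'] -> C1=S, others downsized to S] -> [I,S,S] [MISS #9: read from I]
Op 10: C0 read [C0 read from I: others=['C1=S', 'C2=S'] -> C0=S, others downsized to S] -> [S,S,S] [MISS #10: read from I]
Op 11: C1 write [C1 write: invalidate ['C0=S', 'C2=S'] -> C1=M] -> [I,M,I] [MISS #11: write from S]
Op 12: C2 write [C2 write: invalidate ['C1=M'] -> C2=M] -> [I,I,M] [MISS #12: write from I]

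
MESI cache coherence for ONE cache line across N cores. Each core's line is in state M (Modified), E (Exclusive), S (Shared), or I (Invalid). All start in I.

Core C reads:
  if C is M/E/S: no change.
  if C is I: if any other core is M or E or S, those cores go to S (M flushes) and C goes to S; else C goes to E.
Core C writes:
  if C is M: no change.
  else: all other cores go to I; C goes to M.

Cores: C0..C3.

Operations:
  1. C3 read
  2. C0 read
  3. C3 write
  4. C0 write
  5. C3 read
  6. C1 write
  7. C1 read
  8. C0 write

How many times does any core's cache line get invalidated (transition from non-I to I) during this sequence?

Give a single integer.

Answer: 5

Derivation:
Op 1: C3 read [C3 read from I: no other sharers -> C3=E (exclusive)] -> [I,I,I,E] (invalidations this op: 0; running total: 0)
Op 2: C0 read [C0 read from I: others=['C3=E'] -> C0=S, others downsized to S] -> [S,I,I,S] (invalidations this op: 0; running total: 0)
Op 3: C3 write [C3 write: invalidate ['C0=S'] -> C3=M] -> [I,I,I,M] (invalidations this op: 1; running total: 1)
Op 4: C0 write [C0 write: invalidate ['C3=M'] -> C0=M] -> [M,I,I,I] (invalidations this op: 1; running total: 2)
Op 5: C3 read [C3 read from I: others=['C0=M'] -> C3=S, others downsized to S] -> [S,I,I,S] (invalidations this op: 0; running total: 2)
Op 6: C1 write [C1 write: invalidate ['C0=S', 'C3=S'] -> C1=M] -> [I,M,I,I] (invalidations this op: 2; running total: 4)
Op 7: C1 read [C1 read: already in M, no change] -> [I,M,I,I] (invalidations this op: 0; running total: 4)
Op 8: C0 write [C0 write: invalidate ['C1=M'] -> C0=M] -> [M,I,I,I] (invalidations this op: 1; running total: 5)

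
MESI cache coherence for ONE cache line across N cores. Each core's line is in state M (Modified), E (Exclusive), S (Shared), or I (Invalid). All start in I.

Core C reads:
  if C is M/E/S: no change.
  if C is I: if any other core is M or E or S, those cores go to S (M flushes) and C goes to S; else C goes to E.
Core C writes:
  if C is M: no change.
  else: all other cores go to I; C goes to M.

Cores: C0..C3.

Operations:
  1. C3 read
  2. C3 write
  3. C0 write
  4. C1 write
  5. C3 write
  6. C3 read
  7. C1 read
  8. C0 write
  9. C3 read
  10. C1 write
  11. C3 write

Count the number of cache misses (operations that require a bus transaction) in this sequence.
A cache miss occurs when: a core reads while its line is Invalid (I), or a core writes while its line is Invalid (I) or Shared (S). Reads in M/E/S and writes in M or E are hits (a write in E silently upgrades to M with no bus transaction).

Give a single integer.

Op 1: C3 read [C3 read from I: no other sharers -> C3=E (exclusive)] -> [I,I,I,E] [MISS #1: read from I]
Op 2: C3 write [C3 write: invalidate none -> C3=M] -> [I,I,I,M] [hit: write from E is a silent E->M upgrade, no bus transaction]
Op 3: C0 write [C0 write: invalidate ['C3=M'] -> C0=M] -> [M,I,I,I] [MISS #2: write from I]
Op 4: C1 write [C1 write: invalidate ['C0=M'] -> C1=M] -> [I,M,I,I] [MISS #3: write from I]
Op 5: C3 write [C3 write: invalidate ['C1=M'] -> C3=M] -> [I,I,I,M] [MISS #4: write from I]
Op 6: C3 read [C3 read: already in M, no change] -> [I,I,I,M] [hit: read from M]
Op 7: C1 read [C1 read from I: others=['C3=M'] -> C1=S, others downsized to S] -> [I,S,I,S] [MISS #5: read from I]
Op 8: C0 write [C0 write: invalidate ['C1=S', 'C3=S'] -> C0=M] -> [M,I,I,I] [MISS #6: write from I]
Op 9: C3 read [C3 read from I: others=['C0=M'] -> C3=S, others downsized to S] -> [S,I,I,S] [MISS #7: read from I]
Op 10: C1 write [C1 write: invalidate ['C0=S', 'C3=S'] -> C1=M] -> [I,M,I,I] [MISS #8: write from I]
Op 11: C3 write [C3 write: invalidate ['C1=M'] -> C3=M] -> [I,I,I,M] [MISS #9: write from I]

Answer: 9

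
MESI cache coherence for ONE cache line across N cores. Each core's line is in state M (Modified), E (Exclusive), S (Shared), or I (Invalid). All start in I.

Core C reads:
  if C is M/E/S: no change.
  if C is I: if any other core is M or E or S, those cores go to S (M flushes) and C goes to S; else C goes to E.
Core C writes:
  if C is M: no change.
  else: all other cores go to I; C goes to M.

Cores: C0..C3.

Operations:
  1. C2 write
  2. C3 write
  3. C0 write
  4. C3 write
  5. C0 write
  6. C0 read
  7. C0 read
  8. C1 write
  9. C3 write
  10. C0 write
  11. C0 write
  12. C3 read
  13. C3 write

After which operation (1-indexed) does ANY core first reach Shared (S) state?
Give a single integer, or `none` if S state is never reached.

Op 1: C2 write [C2 write: invalidate none -> C2=M] -> [I,I,M,I]
Op 2: C3 write [C3 write: invalidate ['C2=M'] -> C3=M] -> [I,I,I,M]
Op 3: C0 write [C0 write: invalidate ['C3=M'] -> C0=M] -> [M,I,I,I]
Op 4: C3 write [C3 write: invalidate ['C0=M'] -> C3=M] -> [I,I,I,M]
Op 5: C0 write [C0 write: invalidate ['C3=M'] -> C0=M] -> [M,I,I,I]
Op 6: C0 read [C0 read: already in M, no change] -> [M,I,I,I]
Op 7: C0 read [C0 read: already in M, no change] -> [M,I,I,I]
Op 8: C1 write [C1 write: invalidate ['C0=M'] -> C1=M] -> [I,M,I,I]
Op 9: C3 write [C3 write: invalidate ['C1=M'] -> C3=M] -> [I,I,I,M]
Op 10: C0 write [C0 write: invalidate ['C3=M'] -> C0=M] -> [M,I,I,I]
Op 11: C0 write [C0 write: already M (modified), no change] -> [M,I,I,I]
Op 12: C3 read [C3 read from I: others=['C0=M'] -> C3=S, others downsized to S] -> [S,I,I,S]
  -> First S state at op 12; remaining ops need not be traced.

Answer: 12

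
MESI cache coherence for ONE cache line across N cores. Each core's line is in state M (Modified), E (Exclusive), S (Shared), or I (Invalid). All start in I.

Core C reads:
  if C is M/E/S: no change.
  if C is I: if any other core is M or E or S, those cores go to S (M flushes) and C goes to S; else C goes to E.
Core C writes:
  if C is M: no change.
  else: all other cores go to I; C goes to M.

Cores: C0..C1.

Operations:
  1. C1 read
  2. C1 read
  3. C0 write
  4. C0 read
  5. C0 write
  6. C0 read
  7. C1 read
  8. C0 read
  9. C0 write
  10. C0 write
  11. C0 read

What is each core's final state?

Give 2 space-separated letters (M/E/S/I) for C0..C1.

Answer: M I

Derivation:
Op 1: C1 read [C1 read from I: no other sharers -> C1=E (exclusive)] -> [I,E]
Op 2: C1 read [C1 read: already in E, no change] -> [I,E]
Op 3: C0 write [C0 write: invalidate ['C1=E'] -> C0=M] -> [M,I]
Op 4: C0 read [C0 read: already in M, no change] -> [M,I]
Op 5: C0 write [C0 write: already M (modified), no change] -> [M,I]
Op 6: C0 read [C0 read: already in M, no change] -> [M,I]
Op 7: C1 read [C1 read from I: others=['C0=M'] -> C1=S, others downsized to S] -> [S,S]
Op 8: C0 read [C0 read: already in S, no change] -> [S,S]
Op 9: C0 write [C0 write: invalidate ['C1=S'] -> C0=M] -> [M,I]
Op 10: C0 write [C0 write: already M (modified), no change] -> [M,I]
Op 11: C0 read [C0 read: already in M, no change] -> [M,I]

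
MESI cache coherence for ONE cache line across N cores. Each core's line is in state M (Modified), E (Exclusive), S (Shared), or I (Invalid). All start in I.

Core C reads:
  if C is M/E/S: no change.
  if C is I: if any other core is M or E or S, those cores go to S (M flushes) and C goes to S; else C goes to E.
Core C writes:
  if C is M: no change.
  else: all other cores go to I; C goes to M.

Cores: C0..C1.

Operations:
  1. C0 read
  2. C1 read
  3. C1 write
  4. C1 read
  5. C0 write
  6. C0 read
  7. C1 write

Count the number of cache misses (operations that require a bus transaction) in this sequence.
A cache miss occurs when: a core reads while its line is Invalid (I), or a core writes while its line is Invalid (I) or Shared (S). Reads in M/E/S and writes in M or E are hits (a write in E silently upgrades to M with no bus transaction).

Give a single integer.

Answer: 5

Derivation:
Op 1: C0 read [C0 read from I: no other sharers -> C0=E (exclusive)] -> [E,I] [MISS #1: read from I]
Op 2: C1 read [C1 read from I: others=['C0=E'] -> C1=S, others downsized to S] -> [S,S] [MISS #2: read from I]
Op 3: C1 write [C1 write: invalidate ['C0=S'] -> C1=M] -> [I,M] [MISS #3: write from S]
Op 4: C1 read [C1 read: already in M, no change] -> [I,M] [hit: read from M]
Op 5: C0 write [C0 write: invalidate ['C1=M'] -> C0=M] -> [M,I] [MISS #4: write from I]
Op 6: C0 read [C0 read: already in M, no change] -> [M,I] [hit: read from M]
Op 7: C1 write [C1 write: invalidate ['C0=M'] -> C1=M] -> [I,M] [MISS #5: write from I]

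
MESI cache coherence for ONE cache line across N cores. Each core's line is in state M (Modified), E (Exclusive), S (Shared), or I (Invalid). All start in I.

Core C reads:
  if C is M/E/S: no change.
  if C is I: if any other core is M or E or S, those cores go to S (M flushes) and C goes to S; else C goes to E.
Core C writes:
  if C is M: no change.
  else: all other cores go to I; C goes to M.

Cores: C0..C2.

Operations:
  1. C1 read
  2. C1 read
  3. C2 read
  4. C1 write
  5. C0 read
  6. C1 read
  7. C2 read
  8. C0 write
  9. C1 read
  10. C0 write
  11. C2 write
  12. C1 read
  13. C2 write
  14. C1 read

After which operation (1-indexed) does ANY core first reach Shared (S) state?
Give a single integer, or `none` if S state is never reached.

Answer: 3

Derivation:
Op 1: C1 read [C1 read from I: no other sharers -> C1=E (exclusive)] -> [I,E,I]
Op 2: C1 read [C1 read: already in E, no change] -> [I,E,I]
Op 3: C2 read [C2 read from I: others=['C1=E'] -> C2=S, others downsized to S] -> [I,S,S]
  -> First S state at op 3; remaining ops need not be traced.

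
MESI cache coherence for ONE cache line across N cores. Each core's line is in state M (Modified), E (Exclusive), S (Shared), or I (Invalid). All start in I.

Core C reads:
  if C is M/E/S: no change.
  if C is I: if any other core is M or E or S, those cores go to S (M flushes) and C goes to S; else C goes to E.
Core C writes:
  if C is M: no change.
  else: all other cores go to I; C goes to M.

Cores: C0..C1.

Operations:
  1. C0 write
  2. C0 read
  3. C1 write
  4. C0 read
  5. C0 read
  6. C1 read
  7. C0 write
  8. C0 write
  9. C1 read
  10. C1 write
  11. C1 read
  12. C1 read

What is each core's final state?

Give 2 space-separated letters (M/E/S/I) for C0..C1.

Op 1: C0 write [C0 write: invalidate none -> C0=M] -> [M,I]
Op 2: C0 read [C0 read: already in M, no change] -> [M,I]
Op 3: C1 write [C1 write: invalidate ['C0=M'] -> C1=M] -> [I,M]
Op 4: C0 read [C0 read from I: others=['C1=M'] -> C0=S, others downsized to S] -> [S,S]
Op 5: C0 read [C0 read: already in S, no change] -> [S,S]
Op 6: C1 read [C1 read: already in S, no change] -> [S,S]
Op 7: C0 write [C0 write: invalidate ['C1=S'] -> C0=M] -> [M,I]
Op 8: C0 write [C0 write: already M (modified), no change] -> [M,I]
Op 9: C1 read [C1 read from I: others=['C0=M'] -> C1=S, others downsized to S] -> [S,S]
Op 10: C1 write [C1 write: invalidate ['C0=S'] -> C1=M] -> [I,M]
Op 11: C1 read [C1 read: already in M, no change] -> [I,M]
Op 12: C1 read [C1 read: already in M, no change] -> [I,M]

Answer: I M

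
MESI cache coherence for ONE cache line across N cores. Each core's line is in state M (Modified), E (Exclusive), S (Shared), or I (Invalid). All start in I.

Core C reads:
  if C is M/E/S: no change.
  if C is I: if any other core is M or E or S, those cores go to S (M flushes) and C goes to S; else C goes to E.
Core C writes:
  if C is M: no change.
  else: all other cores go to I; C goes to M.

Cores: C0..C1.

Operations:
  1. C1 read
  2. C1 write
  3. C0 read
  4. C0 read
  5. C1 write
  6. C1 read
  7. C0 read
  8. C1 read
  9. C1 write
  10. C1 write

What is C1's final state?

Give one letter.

Op 1: C1 read [C1 read from I: no other sharers -> C1=E (exclusive)] -> [I,E]
Op 2: C1 write [C1 write: invalidate none -> C1=M] -> [I,M]
Op 3: C0 read [C0 read from I: others=['C1=M'] -> C0=S, others downsized to S] -> [S,S]
Op 4: C0 read [C0 read: already in S, no change] -> [S,S]
Op 5: C1 write [C1 write: invalidate ['C0=S'] -> C1=M] -> [I,M]
Op 6: C1 read [C1 read: already in M, no change] -> [I,M]
Op 7: C0 read [C0 read from I: others=['C1=M'] -> C0=S, others downsized to S] -> [S,S]
Op 8: C1 read [C1 read: already in S, no change] -> [S,S]
Op 9: C1 write [C1 write: invalidate ['C0=S'] -> C1=M] -> [I,M]
Op 10: C1 write [C1 write: already M (modified), no change] -> [I,M]

Answer: M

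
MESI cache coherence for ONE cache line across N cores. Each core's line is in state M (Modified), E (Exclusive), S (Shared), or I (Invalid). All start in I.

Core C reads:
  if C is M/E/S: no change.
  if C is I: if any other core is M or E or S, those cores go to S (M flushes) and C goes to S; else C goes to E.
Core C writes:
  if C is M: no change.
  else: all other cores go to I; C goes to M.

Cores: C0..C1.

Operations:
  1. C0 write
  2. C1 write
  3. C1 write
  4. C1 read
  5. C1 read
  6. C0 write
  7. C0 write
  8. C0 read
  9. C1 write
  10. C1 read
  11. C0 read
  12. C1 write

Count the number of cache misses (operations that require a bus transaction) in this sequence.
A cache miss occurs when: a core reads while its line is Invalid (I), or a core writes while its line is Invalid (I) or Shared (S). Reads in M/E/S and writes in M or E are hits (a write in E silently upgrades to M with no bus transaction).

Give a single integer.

Answer: 6

Derivation:
Op 1: C0 write [C0 write: invalidate none -> C0=M] -> [M,I] [MISS #1: write from I]
Op 2: C1 write [C1 write: invalidate ['C0=M'] -> C1=M] -> [I,M] [MISS #2: write from I]
Op 3: C1 write [C1 write: already M (modified), no change] -> [I,M] [hit: write from M]
Op 4: C1 read [C1 read: already in M, no change] -> [I,M] [hit: read from M]
Op 5: C1 read [C1 read: already in M, no change] -> [I,M] [hit: read from M]
Op 6: C0 write [C0 write: invalidate ['C1=M'] -> C0=M] -> [M,I] [MISS #3: write from I]
Op 7: C0 write [C0 write: already M (modified), no change] -> [M,I] [hit: write from M]
Op 8: C0 read [C0 read: already in M, no change] -> [M,I] [hit: read from M]
Op 9: C1 write [C1 write: invalidate ['C0=M'] -> C1=M] -> [I,M] [MISS #4: write from I]
Op 10: C1 read [C1 read: already in M, no change] -> [I,M] [hit: read from M]
Op 11: C0 read [C0 read from I: others=['C1=M'] -> C0=S, others downsized to S] -> [S,S] [MISS #5: read from I]
Op 12: C1 write [C1 write: invalidate ['C0=S'] -> C1=M] -> [I,M] [MISS #6: write from S]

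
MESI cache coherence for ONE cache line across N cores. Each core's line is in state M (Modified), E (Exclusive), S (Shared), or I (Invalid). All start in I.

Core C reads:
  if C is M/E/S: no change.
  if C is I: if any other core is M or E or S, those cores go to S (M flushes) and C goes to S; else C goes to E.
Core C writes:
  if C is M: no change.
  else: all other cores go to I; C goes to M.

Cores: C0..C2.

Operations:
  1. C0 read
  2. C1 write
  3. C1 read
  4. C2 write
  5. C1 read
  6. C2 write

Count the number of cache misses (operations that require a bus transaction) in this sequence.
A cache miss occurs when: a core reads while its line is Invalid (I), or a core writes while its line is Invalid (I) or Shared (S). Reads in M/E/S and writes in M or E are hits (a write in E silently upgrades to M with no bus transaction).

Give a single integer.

Op 1: C0 read [C0 read from I: no other sharers -> C0=E (exclusive)] -> [E,I,I] [MISS #1: read from I]
Op 2: C1 write [C1 write: invalidate ['C0=E'] -> C1=M] -> [I,M,I] [MISS #2: write from I]
Op 3: C1 read [C1 read: already in M, no change] -> [I,M,I] [hit: read from M]
Op 4: C2 write [C2 write: invalidate ['C1=M'] -> C2=M] -> [I,I,M] [MISS #3: write from I]
Op 5: C1 read [C1 read from I: others=['C2=M'] -> C1=S, others downsized to S] -> [I,S,S] [MISS #4: read from I]
Op 6: C2 write [C2 write: invalidate ['C1=S'] -> C2=M] -> [I,I,M] [MISS #5: write from S]

Answer: 5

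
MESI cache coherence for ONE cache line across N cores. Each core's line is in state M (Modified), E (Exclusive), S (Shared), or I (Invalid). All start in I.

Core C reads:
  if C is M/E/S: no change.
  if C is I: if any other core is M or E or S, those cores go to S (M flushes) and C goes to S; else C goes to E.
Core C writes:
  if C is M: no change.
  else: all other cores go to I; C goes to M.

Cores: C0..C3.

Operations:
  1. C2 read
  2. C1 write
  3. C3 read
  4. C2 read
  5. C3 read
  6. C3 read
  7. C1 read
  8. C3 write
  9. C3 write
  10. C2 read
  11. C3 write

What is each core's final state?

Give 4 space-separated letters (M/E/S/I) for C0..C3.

Op 1: C2 read [C2 read from I: no other sharers -> C2=E (exclusive)] -> [I,I,E,I]
Op 2: C1 write [C1 write: invalidate ['C2=E'] -> C1=M] -> [I,M,I,I]
Op 3: C3 read [C3 read from I: others=['C1=M'] -> C3=S, others downsized to S] -> [I,S,I,S]
Op 4: C2 read [C2 read from I: others=['C1=S', 'C3=S'] -> C2=S, others downsized to S] -> [I,S,S,S]
Op 5: C3 read [C3 read: already in S, no change] -> [I,S,S,S]
Op 6: C3 read [C3 read: already in S, no change] -> [I,S,S,S]
Op 7: C1 read [C1 read: already in S, no change] -> [I,S,S,S]
Op 8: C3 write [C3 write: invalidate ['C1=S', 'C2=S'] -> C3=M] -> [I,I,I,M]
Op 9: C3 write [C3 write: already M (modified), no change] -> [I,I,I,M]
Op 10: C2 read [C2 read from I: others=['C3=M'] -> C2=S, others downsized to S] -> [I,I,S,S]
Op 11: C3 write [C3 write: invalidate ['C2=S'] -> C3=M] -> [I,I,I,M]

Answer: I I I M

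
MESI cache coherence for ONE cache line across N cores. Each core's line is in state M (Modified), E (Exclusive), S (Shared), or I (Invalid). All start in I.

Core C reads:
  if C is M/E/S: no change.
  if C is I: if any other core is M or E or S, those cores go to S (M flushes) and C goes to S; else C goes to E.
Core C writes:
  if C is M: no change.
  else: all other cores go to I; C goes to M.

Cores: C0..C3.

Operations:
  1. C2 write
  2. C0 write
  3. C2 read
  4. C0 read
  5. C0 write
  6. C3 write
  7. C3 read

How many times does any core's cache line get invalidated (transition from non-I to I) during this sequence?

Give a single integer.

Op 1: C2 write [C2 write: invalidate none -> C2=M] -> [I,I,M,I] (invalidations this op: 0; running total: 0)
Op 2: C0 write [C0 write: invalidate ['C2=M'] -> C0=M] -> [M,I,I,I] (invalidations this op: 1; running total: 1)
Op 3: C2 read [C2 read from I: others=['C0=M'] -> C2=S, others downsized to S] -> [S,I,S,I] (invalidations this op: 0; running total: 1)
Op 4: C0 read [C0 read: already in S, no change] -> [S,I,S,I] (invalidations this op: 0; running total: 1)
Op 5: C0 write [C0 write: invalidate ['C2=S'] -> C0=M] -> [M,I,I,I] (invalidations this op: 1; running total: 2)
Op 6: C3 write [C3 write: invalidate ['C0=M'] -> C3=M] -> [I,I,I,M] (invalidations this op: 1; running total: 3)
Op 7: C3 read [C3 read: already in M, no change] -> [I,I,I,M] (invalidations this op: 0; running total: 3)

Answer: 3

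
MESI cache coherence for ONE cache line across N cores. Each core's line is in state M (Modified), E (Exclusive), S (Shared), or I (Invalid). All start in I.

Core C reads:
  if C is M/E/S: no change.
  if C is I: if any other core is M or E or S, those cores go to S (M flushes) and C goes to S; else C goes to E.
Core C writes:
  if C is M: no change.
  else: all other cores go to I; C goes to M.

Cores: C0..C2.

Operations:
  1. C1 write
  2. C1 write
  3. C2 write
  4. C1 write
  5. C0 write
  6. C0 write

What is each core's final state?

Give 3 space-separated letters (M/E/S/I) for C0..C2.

Answer: M I I

Derivation:
Op 1: C1 write [C1 write: invalidate none -> C1=M] -> [I,M,I]
Op 2: C1 write [C1 write: already M (modified), no change] -> [I,M,I]
Op 3: C2 write [C2 write: invalidate ['C1=M'] -> C2=M] -> [I,I,M]
Op 4: C1 write [C1 write: invalidate ['C2=M'] -> C1=M] -> [I,M,I]
Op 5: C0 write [C0 write: invalidate ['C1=M'] -> C0=M] -> [M,I,I]
Op 6: C0 write [C0 write: already M (modified), no change] -> [M,I,I]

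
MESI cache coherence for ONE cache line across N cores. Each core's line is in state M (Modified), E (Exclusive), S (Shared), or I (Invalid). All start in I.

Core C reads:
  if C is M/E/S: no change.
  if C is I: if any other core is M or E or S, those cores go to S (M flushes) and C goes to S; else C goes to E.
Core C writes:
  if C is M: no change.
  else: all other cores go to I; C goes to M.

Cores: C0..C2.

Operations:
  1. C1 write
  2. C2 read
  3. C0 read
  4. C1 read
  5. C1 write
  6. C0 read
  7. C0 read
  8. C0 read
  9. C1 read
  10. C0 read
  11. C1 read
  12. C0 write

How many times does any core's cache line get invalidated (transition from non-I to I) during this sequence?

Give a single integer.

Op 1: C1 write [C1 write: invalidate none -> C1=M] -> [I,M,I] (invalidations this op: 0; running total: 0)
Op 2: C2 read [C2 read from I: others=['C1=M'] -> C2=S, others downsized to S] -> [I,S,S] (invalidations this op: 0; running total: 0)
Op 3: C0 read [C0 read from I: others=['C1=S', 'C2=S'] -> C0=S, others downsized to S] -> [S,S,S] (invalidations this op: 0; running total: 0)
Op 4: C1 read [C1 read: already in S, no change] -> [S,S,S] (invalidations this op: 0; running total: 0)
Op 5: C1 write [C1 write: invalidate ['C0=S', 'C2=S'] -> C1=M] -> [I,M,I] (invalidations this op: 2; running total: 2)
Op 6: C0 read [C0 read from I: others=['C1=M'] -> C0=S, others downsized to S] -> [S,S,I] (invalidations this op: 0; running total: 2)
Op 7: C0 read [C0 read: already in S, no change] -> [S,S,I] (invalidations this op: 0; running total: 2)
Op 8: C0 read [C0 read: already in S, no change] -> [S,S,I] (invalidations this op: 0; running total: 2)
Op 9: C1 read [C1 read: already in S, no change] -> [S,S,I] (invalidations this op: 0; running total: 2)
Op 10: C0 read [C0 read: already in S, no change] -> [S,S,I] (invalidations this op: 0; running total: 2)
Op 11: C1 read [C1 read: already in S, no change] -> [S,S,I] (invalidations this op: 0; running total: 2)
Op 12: C0 write [C0 write: invalidate ['C1=S'] -> C0=M] -> [M,I,I] (invalidations this op: 1; running total: 3)

Answer: 3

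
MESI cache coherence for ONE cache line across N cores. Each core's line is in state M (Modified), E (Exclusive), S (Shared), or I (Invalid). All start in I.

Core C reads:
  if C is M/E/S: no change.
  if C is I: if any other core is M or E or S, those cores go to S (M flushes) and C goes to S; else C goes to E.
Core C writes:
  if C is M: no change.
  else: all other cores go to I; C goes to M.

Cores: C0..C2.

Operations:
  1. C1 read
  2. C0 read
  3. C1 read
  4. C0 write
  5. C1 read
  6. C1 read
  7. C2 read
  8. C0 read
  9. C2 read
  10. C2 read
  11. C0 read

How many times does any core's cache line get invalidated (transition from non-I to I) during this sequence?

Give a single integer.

Answer: 1

Derivation:
Op 1: C1 read [C1 read from I: no other sharers -> C1=E (exclusive)] -> [I,E,I] (invalidations this op: 0; running total: 0)
Op 2: C0 read [C0 read from I: others=['C1=E'] -> C0=S, others downsized to S] -> [S,S,I] (invalidations this op: 0; running total: 0)
Op 3: C1 read [C1 read: already in S, no change] -> [S,S,I] (invalidations this op: 0; running total: 0)
Op 4: C0 write [C0 write: invalidate ['C1=S'] -> C0=M] -> [M,I,I] (invalidations this op: 1; running total: 1)
Op 5: C1 read [C1 read from I: others=['C0=M'] -> C1=S, others downsized to S] -> [S,S,I] (invalidations this op: 0; running total: 1)
Op 6: C1 read [C1 read: already in S, no change] -> [S,S,I] (invalidations this op: 0; running total: 1)
Op 7: C2 read [C2 read from I: others=['C0=S', 'C1=S'] -> C2=S, others downsized to S] -> [S,S,S] (invalidations this op: 0; running total: 1)
Op 8: C0 read [C0 read: already in S, no change] -> [S,S,S] (invalidations this op: 0; running total: 1)
Op 9: C2 read [C2 read: already in S, no change] -> [S,S,S] (invalidations this op: 0; running total: 1)
Op 10: C2 read [C2 read: already in S, no change] -> [S,S,S] (invalidations this op: 0; running total: 1)
Op 11: C0 read [C0 read: already in S, no change] -> [S,S,S] (invalidations this op: 0; running total: 1)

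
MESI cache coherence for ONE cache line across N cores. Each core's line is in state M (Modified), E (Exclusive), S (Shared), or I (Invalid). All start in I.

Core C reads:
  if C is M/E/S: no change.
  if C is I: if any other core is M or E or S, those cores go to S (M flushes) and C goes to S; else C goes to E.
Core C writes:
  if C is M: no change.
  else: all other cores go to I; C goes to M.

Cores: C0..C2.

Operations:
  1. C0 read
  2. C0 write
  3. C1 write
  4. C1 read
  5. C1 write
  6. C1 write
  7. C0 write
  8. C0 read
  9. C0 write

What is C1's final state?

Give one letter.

Answer: I

Derivation:
Op 1: C0 read [C0 read from I: no other sharers -> C0=E (exclusive)] -> [E,I,I]
Op 2: C0 write [C0 write: invalidate none -> C0=M] -> [M,I,I]
Op 3: C1 write [C1 write: invalidate ['C0=M'] -> C1=M] -> [I,M,I]
Op 4: C1 read [C1 read: already in M, no change] -> [I,M,I]
Op 5: C1 write [C1 write: already M (modified), no change] -> [I,M,I]
Op 6: C1 write [C1 write: already M (modified), no change] -> [I,M,I]
Op 7: C0 write [C0 write: invalidate ['C1=M'] -> C0=M] -> [M,I,I]
Op 8: C0 read [C0 read: already in M, no change] -> [M,I,I]
Op 9: C0 write [C0 write: already M (modified), no change] -> [M,I,I]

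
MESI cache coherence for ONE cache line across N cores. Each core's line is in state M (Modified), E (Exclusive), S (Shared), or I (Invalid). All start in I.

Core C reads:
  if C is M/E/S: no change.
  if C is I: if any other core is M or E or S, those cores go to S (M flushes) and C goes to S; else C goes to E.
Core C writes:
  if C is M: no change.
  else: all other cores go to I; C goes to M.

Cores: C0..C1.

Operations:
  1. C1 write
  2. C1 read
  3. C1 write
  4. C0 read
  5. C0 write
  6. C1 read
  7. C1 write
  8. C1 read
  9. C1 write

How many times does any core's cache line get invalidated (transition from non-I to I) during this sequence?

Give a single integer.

Answer: 2

Derivation:
Op 1: C1 write [C1 write: invalidate none -> C1=M] -> [I,M] (invalidations this op: 0; running total: 0)
Op 2: C1 read [C1 read: already in M, no change] -> [I,M] (invalidations this op: 0; running total: 0)
Op 3: C1 write [C1 write: already M (modified), no change] -> [I,M] (invalidations this op: 0; running total: 0)
Op 4: C0 read [C0 read from I: others=['C1=M'] -> C0=S, others downsized to S] -> [S,S] (invalidations this op: 0; running total: 0)
Op 5: C0 write [C0 write: invalidate ['C1=S'] -> C0=M] -> [M,I] (invalidations this op: 1; running total: 1)
Op 6: C1 read [C1 read from I: others=['C0=M'] -> C1=S, others downsized to S] -> [S,S] (invalidations this op: 0; running total: 1)
Op 7: C1 write [C1 write: invalidate ['C0=S'] -> C1=M] -> [I,M] (invalidations this op: 1; running total: 2)
Op 8: C1 read [C1 read: already in M, no change] -> [I,M] (invalidations this op: 0; running total: 2)
Op 9: C1 write [C1 write: already M (modified), no change] -> [I,M] (invalidations this op: 0; running total: 2)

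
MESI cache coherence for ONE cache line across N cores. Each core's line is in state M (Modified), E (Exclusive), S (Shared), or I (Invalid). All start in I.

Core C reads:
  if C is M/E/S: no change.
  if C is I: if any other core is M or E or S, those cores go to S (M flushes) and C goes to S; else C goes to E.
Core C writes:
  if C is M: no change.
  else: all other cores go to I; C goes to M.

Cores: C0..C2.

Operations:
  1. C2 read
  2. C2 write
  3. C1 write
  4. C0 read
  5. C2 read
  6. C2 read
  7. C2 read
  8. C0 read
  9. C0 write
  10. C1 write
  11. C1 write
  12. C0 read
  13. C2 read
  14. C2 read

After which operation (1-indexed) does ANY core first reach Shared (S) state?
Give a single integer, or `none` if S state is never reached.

Op 1: C2 read [C2 read from I: no other sharers -> C2=E (exclusive)] -> [I,I,E]
Op 2: C2 write [C2 write: invalidate none -> C2=M] -> [I,I,M]
Op 3: C1 write [C1 write: invalidate ['C2=M'] -> C1=M] -> [I,M,I]
Op 4: C0 read [C0 read from I: others=['C1=M'] -> C0=S, others downsized to S] -> [S,S,I]
  -> First S state at op 4; remaining ops need not be traced.

Answer: 4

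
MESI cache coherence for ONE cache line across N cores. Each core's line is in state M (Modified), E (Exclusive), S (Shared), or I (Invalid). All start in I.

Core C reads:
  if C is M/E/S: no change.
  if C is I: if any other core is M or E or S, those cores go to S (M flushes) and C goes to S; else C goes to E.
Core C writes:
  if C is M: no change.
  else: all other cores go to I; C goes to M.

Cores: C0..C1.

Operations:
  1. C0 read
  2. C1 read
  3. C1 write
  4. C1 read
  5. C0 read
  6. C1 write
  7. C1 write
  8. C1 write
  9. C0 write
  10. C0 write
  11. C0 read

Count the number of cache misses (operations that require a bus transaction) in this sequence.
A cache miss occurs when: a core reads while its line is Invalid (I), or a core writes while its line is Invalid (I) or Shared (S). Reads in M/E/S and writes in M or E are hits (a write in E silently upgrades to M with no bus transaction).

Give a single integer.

Answer: 6

Derivation:
Op 1: C0 read [C0 read from I: no other sharers -> C0=E (exclusive)] -> [E,I] [MISS #1: read from I]
Op 2: C1 read [C1 read from I: others=['C0=E'] -> C1=S, others downsized to S] -> [S,S] [MISS #2: read from I]
Op 3: C1 write [C1 write: invalidate ['C0=S'] -> C1=M] -> [I,M] [MISS #3: write from S]
Op 4: C1 read [C1 read: already in M, no change] -> [I,M] [hit: read from M]
Op 5: C0 read [C0 read from I: others=['C1=M'] -> C0=S, others downsized to S] -> [S,S] [MISS #4: read from I]
Op 6: C1 write [C1 write: invalidate ['C0=S'] -> C1=M] -> [I,M] [MISS #5: write from S]
Op 7: C1 write [C1 write: already M (modified), no change] -> [I,M] [hit: write from M]
Op 8: C1 write [C1 write: already M (modified), no change] -> [I,M] [hit: write from M]
Op 9: C0 write [C0 write: invalidate ['C1=M'] -> C0=M] -> [M,I] [MISS #6: write from I]
Op 10: C0 write [C0 write: already M (modified), no change] -> [M,I] [hit: write from M]
Op 11: C0 read [C0 read: already in M, no change] -> [M,I] [hit: read from M]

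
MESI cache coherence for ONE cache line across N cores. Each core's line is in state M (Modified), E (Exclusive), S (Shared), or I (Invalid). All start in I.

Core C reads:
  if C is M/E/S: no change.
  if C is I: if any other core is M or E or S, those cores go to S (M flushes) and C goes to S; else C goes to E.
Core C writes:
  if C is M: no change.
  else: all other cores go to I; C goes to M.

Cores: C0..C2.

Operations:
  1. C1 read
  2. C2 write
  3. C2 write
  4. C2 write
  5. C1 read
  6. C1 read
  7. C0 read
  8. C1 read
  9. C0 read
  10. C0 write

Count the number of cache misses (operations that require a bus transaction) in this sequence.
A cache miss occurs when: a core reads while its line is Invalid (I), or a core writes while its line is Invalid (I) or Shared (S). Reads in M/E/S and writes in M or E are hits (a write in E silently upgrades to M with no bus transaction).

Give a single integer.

Op 1: C1 read [C1 read from I: no other sharers -> C1=E (exclusive)] -> [I,E,I] [MISS #1: read from I]
Op 2: C2 write [C2 write: invalidate ['C1=E'] -> C2=M] -> [I,I,M] [MISS #2: write from I]
Op 3: C2 write [C2 write: already M (modified), no change] -> [I,I,M] [hit: write from M]
Op 4: C2 write [C2 write: already M (modified), no change] -> [I,I,M] [hit: write from M]
Op 5: C1 read [C1 read from I: others=['C2=M'] -> C1=S, others downsized to S] -> [I,S,S] [MISS #3: read from I]
Op 6: C1 read [C1 read: already in S, no change] -> [I,S,S] [hit: read from S]
Op 7: C0 read [C0 read from I: others=['C1=S', 'C2=S'] -> C0=S, others downsized to S] -> [S,S,S] [MISS #4: read from I]
Op 8: C1 read [C1 read: already in S, no change] -> [S,S,S] [hit: read from S]
Op 9: C0 read [C0 read: already in S, no change] -> [S,S,S] [hit: read from S]
Op 10: C0 write [C0 write: invalidate ['C1=S', 'C2=S'] -> C0=M] -> [M,I,I] [MISS #5: write from S]

Answer: 5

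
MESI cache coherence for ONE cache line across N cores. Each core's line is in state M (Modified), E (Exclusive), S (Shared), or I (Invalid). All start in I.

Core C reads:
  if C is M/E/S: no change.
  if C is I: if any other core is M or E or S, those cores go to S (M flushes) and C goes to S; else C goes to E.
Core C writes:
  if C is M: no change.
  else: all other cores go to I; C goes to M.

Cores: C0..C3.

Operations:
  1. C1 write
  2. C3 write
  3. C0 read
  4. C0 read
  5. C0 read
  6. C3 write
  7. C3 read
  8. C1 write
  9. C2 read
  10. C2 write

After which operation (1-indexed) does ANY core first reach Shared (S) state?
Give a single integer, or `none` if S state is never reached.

Op 1: C1 write [C1 write: invalidate none -> C1=M] -> [I,M,I,I]
Op 2: C3 write [C3 write: invalidate ['C1=M'] -> C3=M] -> [I,I,I,M]
Op 3: C0 read [C0 read from I: others=['C3=M'] -> C0=S, others downsized to S] -> [S,I,I,S]
  -> First S state at op 3; remaining ops need not be traced.

Answer: 3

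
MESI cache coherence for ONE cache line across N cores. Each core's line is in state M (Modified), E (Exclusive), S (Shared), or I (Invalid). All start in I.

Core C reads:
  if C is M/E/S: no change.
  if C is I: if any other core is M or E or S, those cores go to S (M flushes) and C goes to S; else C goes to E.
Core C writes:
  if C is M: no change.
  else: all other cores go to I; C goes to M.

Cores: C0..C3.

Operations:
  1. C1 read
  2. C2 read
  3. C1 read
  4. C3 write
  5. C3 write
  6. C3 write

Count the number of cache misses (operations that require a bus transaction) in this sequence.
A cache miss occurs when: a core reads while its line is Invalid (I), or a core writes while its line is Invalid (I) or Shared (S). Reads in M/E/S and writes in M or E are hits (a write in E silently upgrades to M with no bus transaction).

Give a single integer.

Answer: 3

Derivation:
Op 1: C1 read [C1 read from I: no other sharers -> C1=E (exclusive)] -> [I,E,I,I] [MISS #1: read from I]
Op 2: C2 read [C2 read from I: others=['C1=E'] -> C2=S, others downsized to S] -> [I,S,S,I] [MISS #2: read from I]
Op 3: C1 read [C1 read: already in S, no change] -> [I,S,S,I] [hit: read from S]
Op 4: C3 write [C3 write: invalidate ['C1=S', 'C2=S'] -> C3=M] -> [I,I,I,M] [MISS #3: write from I]
Op 5: C3 write [C3 write: already M (modified), no change] -> [I,I,I,M] [hit: write from M]
Op 6: C3 write [C3 write: already M (modified), no change] -> [I,I,I,M] [hit: write from M]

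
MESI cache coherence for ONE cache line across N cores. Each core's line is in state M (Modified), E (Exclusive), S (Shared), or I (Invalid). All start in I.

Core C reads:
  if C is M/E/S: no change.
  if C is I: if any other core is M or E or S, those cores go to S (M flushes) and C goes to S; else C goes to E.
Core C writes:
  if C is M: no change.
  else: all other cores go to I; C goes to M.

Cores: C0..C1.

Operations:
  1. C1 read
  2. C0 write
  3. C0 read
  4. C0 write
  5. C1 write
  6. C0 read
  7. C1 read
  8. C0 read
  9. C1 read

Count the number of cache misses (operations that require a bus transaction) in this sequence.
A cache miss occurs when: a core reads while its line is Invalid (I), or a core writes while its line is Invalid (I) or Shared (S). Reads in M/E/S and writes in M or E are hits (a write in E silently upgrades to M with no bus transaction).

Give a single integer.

Answer: 4

Derivation:
Op 1: C1 read [C1 read from I: no other sharers -> C1=E (exclusive)] -> [I,E] [MISS #1: read from I]
Op 2: C0 write [C0 write: invalidate ['C1=E'] -> C0=M] -> [M,I] [MISS #2: write from I]
Op 3: C0 read [C0 read: already in M, no change] -> [M,I] [hit: read from M]
Op 4: C0 write [C0 write: already M (modified), no change] -> [M,I] [hit: write from M]
Op 5: C1 write [C1 write: invalidate ['C0=M'] -> C1=M] -> [I,M] [MISS #3: write from I]
Op 6: C0 read [C0 read from I: others=['C1=M'] -> C0=S, others downsized to S] -> [S,S] [MISS #4: read from I]
Op 7: C1 read [C1 read: already in S, no change] -> [S,S] [hit: read from S]
Op 8: C0 read [C0 read: already in S, no change] -> [S,S] [hit: read from S]
Op 9: C1 read [C1 read: already in S, no change] -> [S,S] [hit: read from S]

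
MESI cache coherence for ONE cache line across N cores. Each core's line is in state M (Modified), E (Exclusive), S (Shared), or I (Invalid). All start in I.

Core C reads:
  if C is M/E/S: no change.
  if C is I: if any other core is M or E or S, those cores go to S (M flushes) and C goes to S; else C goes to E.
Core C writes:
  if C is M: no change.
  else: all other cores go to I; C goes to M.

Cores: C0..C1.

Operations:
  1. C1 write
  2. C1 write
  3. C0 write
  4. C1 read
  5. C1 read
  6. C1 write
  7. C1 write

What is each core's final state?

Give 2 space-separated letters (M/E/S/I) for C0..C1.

Answer: I M

Derivation:
Op 1: C1 write [C1 write: invalidate none -> C1=M] -> [I,M]
Op 2: C1 write [C1 write: already M (modified), no change] -> [I,M]
Op 3: C0 write [C0 write: invalidate ['C1=M'] -> C0=M] -> [M,I]
Op 4: C1 read [C1 read from I: others=['C0=M'] -> C1=S, others downsized to S] -> [S,S]
Op 5: C1 read [C1 read: already in S, no change] -> [S,S]
Op 6: C1 write [C1 write: invalidate ['C0=S'] -> C1=M] -> [I,M]
Op 7: C1 write [C1 write: already M (modified), no change] -> [I,M]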